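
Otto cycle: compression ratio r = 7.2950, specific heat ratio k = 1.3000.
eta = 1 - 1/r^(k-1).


r^(k-1) = 1.8151
eta = 1 - 1/1.8151 = 0.4491 = 44.9075%

44.9075%


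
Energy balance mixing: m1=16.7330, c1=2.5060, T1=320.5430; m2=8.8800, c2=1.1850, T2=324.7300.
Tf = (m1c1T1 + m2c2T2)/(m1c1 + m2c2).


num = 16858.3658
den = 52.4557
Tf = 321.3829 K

321.3829 K


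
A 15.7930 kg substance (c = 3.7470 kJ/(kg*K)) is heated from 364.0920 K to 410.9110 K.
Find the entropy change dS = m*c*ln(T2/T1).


T2/T1 = 1.1286
ln(T2/T1) = 0.1210
dS = 15.7930 * 3.7470 * 0.1210 = 7.1586 kJ/K

7.1586 kJ/K


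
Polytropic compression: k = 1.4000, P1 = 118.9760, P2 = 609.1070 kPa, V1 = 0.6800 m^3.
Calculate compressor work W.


(k-1)/k = 0.2857
(P2/P1)^exp = 1.5946
W = 3.5000 * 118.9760 * 0.6800 * (1.5946 - 1) = 168.3547 kJ

168.3547 kJ


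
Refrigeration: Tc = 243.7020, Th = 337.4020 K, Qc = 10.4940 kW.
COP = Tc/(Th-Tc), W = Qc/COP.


COP = 243.7020 / 93.7000 = 2.6009
W = 10.4940 / 2.6009 = 4.0348 kW

COP = 2.6009, W = 4.0348 kW


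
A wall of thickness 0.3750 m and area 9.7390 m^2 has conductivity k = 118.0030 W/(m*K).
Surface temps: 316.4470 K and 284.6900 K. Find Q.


dT = 31.7570 K
Q = 118.0030 * 9.7390 * 31.7570 / 0.3750 = 97323.0287 W

97323.0287 W


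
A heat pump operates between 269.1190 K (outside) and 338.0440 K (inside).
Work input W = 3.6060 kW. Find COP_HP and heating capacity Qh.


COP = 338.0440 / 68.9250 = 4.9045
Qh = 4.9045 * 3.6060 = 17.6857 kW

COP = 4.9045, Qh = 17.6857 kW


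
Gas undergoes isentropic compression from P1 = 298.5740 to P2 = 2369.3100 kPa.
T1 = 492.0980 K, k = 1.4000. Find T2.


(k-1)/k = 0.2857
(P2/P1)^exp = 1.8073
T2 = 492.0980 * 1.8073 = 889.3477 K

889.3477 K


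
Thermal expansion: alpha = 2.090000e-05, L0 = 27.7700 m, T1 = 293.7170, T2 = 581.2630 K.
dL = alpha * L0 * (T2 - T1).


dT = 287.5460 K
dL = 2.090000e-05 * 27.7700 * 287.5460 = 0.166890 m
L_final = 27.936890 m

dL = 0.166890 m


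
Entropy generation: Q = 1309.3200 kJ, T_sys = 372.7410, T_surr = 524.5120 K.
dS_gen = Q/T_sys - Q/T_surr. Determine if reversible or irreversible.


dS_sys = 1309.3200/372.7410 = 3.5127 kJ/K
dS_surr = -1309.3200/524.5120 = -2.4963 kJ/K
dS_gen = 3.5127 - 2.4963 = 1.0164 kJ/K (irreversible)

dS_gen = 1.0164 kJ/K, irreversible


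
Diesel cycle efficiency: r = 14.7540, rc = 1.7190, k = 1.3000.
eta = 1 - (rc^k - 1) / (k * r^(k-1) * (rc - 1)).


r^(k-1) = 2.2422
rc^k = 2.0224
eta = 0.5122 = 51.2181%

51.2181%


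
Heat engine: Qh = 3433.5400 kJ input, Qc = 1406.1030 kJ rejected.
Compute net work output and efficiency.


W = 3433.5400 - 1406.1030 = 2027.4370 kJ
eta = 2027.4370 / 3433.5400 = 0.5905 = 59.0480%

W = 2027.4370 kJ, eta = 59.0480%


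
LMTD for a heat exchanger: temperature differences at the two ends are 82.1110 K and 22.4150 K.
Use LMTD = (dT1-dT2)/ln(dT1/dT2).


dT1/dT2 = 3.6632
ln(dT1/dT2) = 1.2983
LMTD = 59.6960 / 1.2983 = 45.9787 K

45.9787 K


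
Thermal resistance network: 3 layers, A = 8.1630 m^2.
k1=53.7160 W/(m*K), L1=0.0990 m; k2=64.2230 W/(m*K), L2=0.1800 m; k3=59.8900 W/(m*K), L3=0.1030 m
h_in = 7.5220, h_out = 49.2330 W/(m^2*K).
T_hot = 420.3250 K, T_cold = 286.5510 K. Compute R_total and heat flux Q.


R_conv_in = 1/(7.5220*8.1630) = 0.0163
R_1 = 0.0990/(53.7160*8.1630) = 0.0002
R_2 = 0.1800/(64.2230*8.1630) = 0.0003
R_3 = 0.1030/(59.8900*8.1630) = 0.0002
R_conv_out = 1/(49.2330*8.1630) = 0.0025
R_total = 0.0196 K/W
Q = 133.7740 / 0.0196 = 6841.2076 W

R_total = 0.0196 K/W, Q = 6841.2076 W


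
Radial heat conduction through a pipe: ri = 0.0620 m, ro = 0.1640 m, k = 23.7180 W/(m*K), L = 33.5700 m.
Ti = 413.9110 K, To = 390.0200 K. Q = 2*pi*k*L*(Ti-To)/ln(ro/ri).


dT = 23.8910 K
ln(ro/ri) = 0.9727
Q = 2*pi*23.7180*33.5700*23.8910 / 0.9727 = 122871.2794 W

122871.2794 W


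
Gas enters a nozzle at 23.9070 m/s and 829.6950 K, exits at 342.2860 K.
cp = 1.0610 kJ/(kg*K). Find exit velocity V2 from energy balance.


dT = 487.4090 K
2*cp*1000*dT = 1034281.8980
V1^2 = 571.5446
V2 = sqrt(1034853.4426) = 1017.2775 m/s

1017.2775 m/s


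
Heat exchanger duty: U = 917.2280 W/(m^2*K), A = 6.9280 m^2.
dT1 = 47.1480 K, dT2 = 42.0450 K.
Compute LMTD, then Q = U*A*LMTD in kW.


LMTD = 44.5478 K
Q = 917.2280 * 6.9280 * 44.5478 = 283081.4572 W = 283.0815 kW

283.0815 kW


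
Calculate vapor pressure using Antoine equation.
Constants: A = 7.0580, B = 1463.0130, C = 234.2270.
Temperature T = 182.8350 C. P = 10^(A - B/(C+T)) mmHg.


C+T = 417.0620
B/(C+T) = 3.5079
log10(P) = 7.0580 - 3.5079 = 3.5501
P = 10^3.5501 = 3548.9273 mmHg

3548.9273 mmHg


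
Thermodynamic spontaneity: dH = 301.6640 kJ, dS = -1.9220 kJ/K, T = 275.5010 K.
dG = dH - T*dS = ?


T*dS = 275.5010 * -1.9220 = -529.5129 kJ
dG = 301.6640 + 529.5129 = 831.1769 kJ (non-spontaneous)

dG = 831.1769 kJ, non-spontaneous


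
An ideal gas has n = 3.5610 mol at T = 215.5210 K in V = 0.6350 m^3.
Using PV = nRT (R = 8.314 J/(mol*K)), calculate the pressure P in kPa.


P = nRT/V = 3.5610 * 8.314 * 215.5210 / 0.6350
= 6380.7479 / 0.6350 = 10048.4219 Pa = 10.0484 kPa

10.0484 kPa


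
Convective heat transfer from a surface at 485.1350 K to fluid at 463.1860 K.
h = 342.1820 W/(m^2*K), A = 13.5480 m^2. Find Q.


dT = 21.9490 K
Q = 342.1820 * 13.5480 * 21.9490 = 101752.9682 W

101752.9682 W


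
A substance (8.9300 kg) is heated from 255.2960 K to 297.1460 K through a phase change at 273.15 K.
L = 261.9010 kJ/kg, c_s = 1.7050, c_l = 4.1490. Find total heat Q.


Q1 (sensible, solid) = 8.9300 * 1.7050 * 17.8540 = 271.8388 kJ
Q2 (latent) = 8.9300 * 261.9010 = 2338.7759 kJ
Q3 (sensible, liquid) = 8.9300 * 4.1490 * 23.9960 = 889.0655 kJ
Q_total = 3499.6802 kJ

3499.6802 kJ


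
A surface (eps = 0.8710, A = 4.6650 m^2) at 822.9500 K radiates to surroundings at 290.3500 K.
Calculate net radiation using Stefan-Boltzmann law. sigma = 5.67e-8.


T^4 = 4.5866e+11
Tsurr^4 = 7.1070e+09
Q = 0.8710 * 5.67e-8 * 4.6650 * 4.5156e+11 = 104031.4270 W

104031.4270 W


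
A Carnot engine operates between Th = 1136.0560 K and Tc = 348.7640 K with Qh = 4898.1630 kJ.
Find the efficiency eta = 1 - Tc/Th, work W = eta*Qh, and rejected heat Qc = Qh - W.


eta = 1 - 348.7640/1136.0560 = 0.6930
W = 0.6930 * 4898.1630 = 3394.4493 kJ
Qc = 4898.1630 - 3394.4493 = 1503.7137 kJ

eta = 69.3005%, W = 3394.4493 kJ, Qc = 1503.7137 kJ


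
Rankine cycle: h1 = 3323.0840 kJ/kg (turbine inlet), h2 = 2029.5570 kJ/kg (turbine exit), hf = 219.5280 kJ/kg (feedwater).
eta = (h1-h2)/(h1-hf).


W = 1293.5270 kJ/kg
Q_in = 3103.5560 kJ/kg
eta = 0.4168 = 41.6789%

eta = 41.6789%


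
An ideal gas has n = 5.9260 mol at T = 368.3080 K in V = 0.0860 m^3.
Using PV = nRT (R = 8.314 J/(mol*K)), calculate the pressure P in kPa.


P = nRT/V = 5.9260 * 8.314 * 368.3080 / 0.0860
= 18146.0799 / 0.0860 = 211000.9294 Pa = 211.0009 kPa

211.0009 kPa


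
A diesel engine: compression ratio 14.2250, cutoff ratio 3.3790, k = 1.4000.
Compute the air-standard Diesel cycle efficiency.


r^(k-1) = 2.8922
rc^k = 5.4993
eta = 0.5329 = 53.2914%

53.2914%


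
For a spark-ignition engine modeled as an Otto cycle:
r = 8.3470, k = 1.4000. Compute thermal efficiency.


r^(k-1) = 2.3367
eta = 1 - 1/2.3367 = 0.5721 = 57.2055%

57.2055%


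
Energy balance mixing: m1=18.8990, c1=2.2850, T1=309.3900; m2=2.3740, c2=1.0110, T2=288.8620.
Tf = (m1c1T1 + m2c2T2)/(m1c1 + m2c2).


num = 14054.0660
den = 45.5843
Tf = 308.3092 K

308.3092 K


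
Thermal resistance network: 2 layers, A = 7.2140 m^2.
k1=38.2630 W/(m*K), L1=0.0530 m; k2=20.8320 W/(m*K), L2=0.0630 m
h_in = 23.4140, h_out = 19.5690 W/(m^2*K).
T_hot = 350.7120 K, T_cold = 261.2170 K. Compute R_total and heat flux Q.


R_conv_in = 1/(23.4140*7.2140) = 0.0059
R_1 = 0.0530/(38.2630*7.2140) = 0.0002
R_2 = 0.0630/(20.8320*7.2140) = 0.0004
R_conv_out = 1/(19.5690*7.2140) = 0.0071
R_total = 0.0136 K/W
Q = 89.4950 / 0.0136 = 6573.1674 W

R_total = 0.0136 K/W, Q = 6573.1674 W


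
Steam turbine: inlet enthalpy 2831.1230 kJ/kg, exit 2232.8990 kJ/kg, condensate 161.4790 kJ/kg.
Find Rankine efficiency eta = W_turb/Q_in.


W = 598.2240 kJ/kg
Q_in = 2669.6440 kJ/kg
eta = 0.2241 = 22.4084%

eta = 22.4084%


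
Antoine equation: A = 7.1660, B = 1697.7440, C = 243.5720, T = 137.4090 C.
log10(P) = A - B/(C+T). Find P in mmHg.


C+T = 380.9810
B/(C+T) = 4.4562
log10(P) = 7.1660 - 4.4562 = 2.7098
P = 10^2.7098 = 512.5742 mmHg

512.5742 mmHg


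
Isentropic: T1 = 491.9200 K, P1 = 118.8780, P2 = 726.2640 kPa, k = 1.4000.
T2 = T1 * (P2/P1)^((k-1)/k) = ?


(k-1)/k = 0.2857
(P2/P1)^exp = 1.6771
T2 = 491.9200 * 1.6771 = 825.0189 K

825.0189 K


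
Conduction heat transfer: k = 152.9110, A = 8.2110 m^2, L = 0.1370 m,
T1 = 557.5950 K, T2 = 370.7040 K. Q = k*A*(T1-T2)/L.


dT = 186.8910 K
Q = 152.9110 * 8.2110 * 186.8910 / 0.1370 = 1712784.0156 W

1712784.0156 W


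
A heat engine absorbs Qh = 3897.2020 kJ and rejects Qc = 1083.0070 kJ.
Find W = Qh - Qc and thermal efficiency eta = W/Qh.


W = 3897.2020 - 1083.0070 = 2814.1950 kJ
eta = 2814.1950 / 3897.2020 = 0.7221 = 72.2107%

W = 2814.1950 kJ, eta = 72.2107%


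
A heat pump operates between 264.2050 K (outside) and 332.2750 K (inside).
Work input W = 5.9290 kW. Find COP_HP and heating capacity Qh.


COP = 332.2750 / 68.0700 = 4.8814
Qh = 4.8814 * 5.9290 = 28.9417 kW

COP = 4.8814, Qh = 28.9417 kW


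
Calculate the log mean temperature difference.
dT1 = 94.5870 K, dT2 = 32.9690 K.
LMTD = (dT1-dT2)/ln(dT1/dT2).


dT1/dT2 = 2.8690
ln(dT1/dT2) = 1.0540
LMTD = 61.6180 / 1.0540 = 58.4637 K

58.4637 K


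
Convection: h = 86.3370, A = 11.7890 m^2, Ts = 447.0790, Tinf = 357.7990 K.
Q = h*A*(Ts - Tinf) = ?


dT = 89.2800 K
Q = 86.3370 * 11.7890 * 89.2800 = 90871.5850 W

90871.5850 W


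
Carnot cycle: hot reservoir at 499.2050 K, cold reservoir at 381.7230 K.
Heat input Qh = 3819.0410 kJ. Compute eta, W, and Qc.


eta = 1 - 381.7230/499.2050 = 0.2353
W = 0.2353 * 3819.0410 = 898.7662 kJ
Qc = 3819.0410 - 898.7662 = 2920.2748 kJ

eta = 23.5338%, W = 898.7662 kJ, Qc = 2920.2748 kJ


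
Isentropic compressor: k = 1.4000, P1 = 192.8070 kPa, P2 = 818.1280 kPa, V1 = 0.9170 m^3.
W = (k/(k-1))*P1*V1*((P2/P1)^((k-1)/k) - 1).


(k-1)/k = 0.2857
(P2/P1)^exp = 1.5113
W = 3.5000 * 192.8070 * 0.9170 * (1.5113 - 1) = 316.3818 kJ

316.3818 kJ


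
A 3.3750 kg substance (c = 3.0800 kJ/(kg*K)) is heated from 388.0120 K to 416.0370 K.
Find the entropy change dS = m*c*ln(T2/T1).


T2/T1 = 1.0722
ln(T2/T1) = 0.0697
dS = 3.3750 * 3.0800 * 0.0697 = 0.7249 kJ/K

0.7249 kJ/K


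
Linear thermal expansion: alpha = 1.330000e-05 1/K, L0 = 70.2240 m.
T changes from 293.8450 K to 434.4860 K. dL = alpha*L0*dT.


dT = 140.6410 K
dL = 1.330000e-05 * 70.2240 * 140.6410 = 0.131356 m
L_final = 70.355356 m

dL = 0.131356 m


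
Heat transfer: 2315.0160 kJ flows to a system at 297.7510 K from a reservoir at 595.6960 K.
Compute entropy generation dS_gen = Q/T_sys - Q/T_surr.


dS_sys = 2315.0160/297.7510 = 7.7750 kJ/K
dS_surr = -2315.0160/595.6960 = -3.8862 kJ/K
dS_gen = 7.7750 - 3.8862 = 3.8888 kJ/K (irreversible)

dS_gen = 3.8888 kJ/K, irreversible


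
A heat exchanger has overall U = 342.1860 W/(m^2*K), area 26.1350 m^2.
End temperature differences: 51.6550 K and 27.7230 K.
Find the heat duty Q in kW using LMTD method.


LMTD = 38.4558 K
Q = 342.1860 * 26.1350 * 38.4558 = 343911.5529 W = 343.9116 kW

343.9116 kW


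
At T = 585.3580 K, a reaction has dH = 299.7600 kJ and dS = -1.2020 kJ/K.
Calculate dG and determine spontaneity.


T*dS = 585.3580 * -1.2020 = -703.6003 kJ
dG = 299.7600 + 703.6003 = 1003.3603 kJ (non-spontaneous)

dG = 1003.3603 kJ, non-spontaneous


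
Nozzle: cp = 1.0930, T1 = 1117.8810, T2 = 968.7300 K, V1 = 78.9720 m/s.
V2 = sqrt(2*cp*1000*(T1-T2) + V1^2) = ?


dT = 149.1510 K
2*cp*1000*dT = 326044.0860
V1^2 = 6236.5768
V2 = sqrt(332280.6628) = 576.4379 m/s

576.4379 m/s


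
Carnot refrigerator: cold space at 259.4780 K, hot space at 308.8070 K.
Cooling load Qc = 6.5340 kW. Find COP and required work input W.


COP = 259.4780 / 49.3290 = 5.2602
W = 6.5340 / 5.2602 = 1.2422 kW

COP = 5.2602, W = 1.2422 kW


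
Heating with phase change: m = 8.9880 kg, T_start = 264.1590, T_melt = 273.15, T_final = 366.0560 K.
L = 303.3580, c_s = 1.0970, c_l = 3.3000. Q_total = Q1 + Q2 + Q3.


Q1 (sensible, solid) = 8.9880 * 1.0970 * 8.9910 = 88.6498 kJ
Q2 (latent) = 8.9880 * 303.3580 = 2726.5817 kJ
Q3 (sensible, liquid) = 8.9880 * 3.3000 * 92.9060 = 2755.6291 kJ
Q_total = 5570.8606 kJ

5570.8606 kJ


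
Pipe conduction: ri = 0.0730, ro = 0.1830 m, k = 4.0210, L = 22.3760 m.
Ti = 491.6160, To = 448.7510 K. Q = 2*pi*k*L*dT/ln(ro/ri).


dT = 42.8650 K
ln(ro/ri) = 0.9190
Q = 2*pi*4.0210*22.3760*42.8650 / 0.9190 = 26367.6295 W

26367.6295 W


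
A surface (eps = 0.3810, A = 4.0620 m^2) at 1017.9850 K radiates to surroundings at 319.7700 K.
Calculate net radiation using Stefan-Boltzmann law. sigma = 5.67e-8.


T^4 = 1.0739e+12
Tsurr^4 = 1.0456e+10
Q = 0.3810 * 5.67e-8 * 4.0620 * 1.0634e+12 = 93317.7830 W

93317.7830 W


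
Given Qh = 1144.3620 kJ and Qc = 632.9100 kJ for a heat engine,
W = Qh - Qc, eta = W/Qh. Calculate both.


W = 1144.3620 - 632.9100 = 511.4520 kJ
eta = 511.4520 / 1144.3620 = 0.4469 = 44.6932%

W = 511.4520 kJ, eta = 44.6932%


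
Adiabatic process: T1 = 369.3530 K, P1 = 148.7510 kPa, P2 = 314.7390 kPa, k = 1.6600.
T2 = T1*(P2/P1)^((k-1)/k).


(k-1)/k = 0.3976
(P2/P1)^exp = 1.3471
T2 = 369.3530 * 1.3471 = 497.5693 K

497.5693 K


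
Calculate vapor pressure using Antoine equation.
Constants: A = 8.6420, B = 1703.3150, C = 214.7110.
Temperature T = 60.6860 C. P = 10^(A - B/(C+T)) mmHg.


C+T = 275.3970
B/(C+T) = 6.1849
log10(P) = 8.6420 - 6.1849 = 2.4571
P = 10^2.4571 = 286.4548 mmHg

286.4548 mmHg


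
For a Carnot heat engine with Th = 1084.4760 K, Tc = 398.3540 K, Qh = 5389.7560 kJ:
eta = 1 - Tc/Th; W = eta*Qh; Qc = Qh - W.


eta = 1 - 398.3540/1084.4760 = 0.6327
W = 0.6327 * 5389.7560 = 3409.9696 kJ
Qc = 5389.7560 - 3409.9696 = 1979.7864 kJ

eta = 63.2676%, W = 3409.9696 kJ, Qc = 1979.7864 kJ


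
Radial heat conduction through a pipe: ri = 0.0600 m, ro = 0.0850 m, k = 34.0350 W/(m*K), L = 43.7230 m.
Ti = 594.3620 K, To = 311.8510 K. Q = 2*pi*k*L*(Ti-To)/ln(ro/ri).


dT = 282.5110 K
ln(ro/ri) = 0.3483
Q = 2*pi*34.0350*43.7230*282.5110 / 0.3483 = 7583839.2184 W

7583839.2184 W


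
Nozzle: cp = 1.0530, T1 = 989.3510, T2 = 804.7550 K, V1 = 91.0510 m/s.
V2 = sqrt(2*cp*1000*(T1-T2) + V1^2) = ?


dT = 184.5960 K
2*cp*1000*dT = 388759.1760
V1^2 = 8290.2846
V2 = sqrt(397049.4606) = 630.1186 m/s

630.1186 m/s


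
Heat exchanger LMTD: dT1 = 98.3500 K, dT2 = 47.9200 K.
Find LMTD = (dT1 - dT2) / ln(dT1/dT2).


dT1/dT2 = 2.0524
ln(dT1/dT2) = 0.7190
LMTD = 50.4300 / 0.7190 = 70.1391 K

70.1391 K


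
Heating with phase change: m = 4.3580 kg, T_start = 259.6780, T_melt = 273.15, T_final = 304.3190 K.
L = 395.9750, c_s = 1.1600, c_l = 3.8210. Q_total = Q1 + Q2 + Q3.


Q1 (sensible, solid) = 4.3580 * 1.1600 * 13.4720 = 68.1047 kJ
Q2 (latent) = 4.3580 * 395.9750 = 1725.6590 kJ
Q3 (sensible, liquid) = 4.3580 * 3.8210 * 31.1690 = 519.0236 kJ
Q_total = 2312.7874 kJ

2312.7874 kJ


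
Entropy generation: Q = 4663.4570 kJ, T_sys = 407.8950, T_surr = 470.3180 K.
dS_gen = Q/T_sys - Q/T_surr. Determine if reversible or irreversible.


dS_sys = 4663.4570/407.8950 = 11.4330 kJ/K
dS_surr = -4663.4570/470.3180 = -9.9155 kJ/K
dS_gen = 11.4330 - 9.9155 = 1.5174 kJ/K (irreversible)

dS_gen = 1.5174 kJ/K, irreversible


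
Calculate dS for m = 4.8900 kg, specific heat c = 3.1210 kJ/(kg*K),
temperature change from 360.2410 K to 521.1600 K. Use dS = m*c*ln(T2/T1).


T2/T1 = 1.4467
ln(T2/T1) = 0.3693
dS = 4.8900 * 3.1210 * 0.3693 = 5.6359 kJ/K

5.6359 kJ/K


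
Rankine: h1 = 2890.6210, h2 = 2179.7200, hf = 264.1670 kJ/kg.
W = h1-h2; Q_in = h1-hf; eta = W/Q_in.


W = 710.9010 kJ/kg
Q_in = 2626.4540 kJ/kg
eta = 0.2707 = 27.0670%

eta = 27.0670%


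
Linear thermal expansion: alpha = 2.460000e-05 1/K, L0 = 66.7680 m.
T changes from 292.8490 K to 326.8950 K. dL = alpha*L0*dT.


dT = 34.0460 K
dL = 2.460000e-05 * 66.7680 * 34.0460 = 0.055920 m
L_final = 66.823920 m

dL = 0.055920 m


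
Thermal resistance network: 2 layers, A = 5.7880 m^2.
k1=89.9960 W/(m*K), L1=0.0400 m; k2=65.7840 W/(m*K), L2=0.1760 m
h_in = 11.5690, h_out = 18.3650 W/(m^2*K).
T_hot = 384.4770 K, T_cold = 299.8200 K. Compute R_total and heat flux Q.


R_conv_in = 1/(11.5690*5.7880) = 0.0149
R_1 = 0.0400/(89.9960*5.7880) = 7.6791e-05
R_2 = 0.1760/(65.7840*5.7880) = 0.0005
R_conv_out = 1/(18.3650*5.7880) = 0.0094
R_total = 0.0249 K/W
Q = 84.6570 / 0.0249 = 3402.5241 W

R_total = 0.0249 K/W, Q = 3402.5241 W


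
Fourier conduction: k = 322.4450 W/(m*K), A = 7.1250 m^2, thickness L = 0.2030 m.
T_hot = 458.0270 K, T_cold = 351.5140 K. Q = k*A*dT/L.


dT = 106.5130 K
Q = 322.4450 * 7.1250 * 106.5130 / 0.2030 = 1205444.1529 W

1205444.1529 W


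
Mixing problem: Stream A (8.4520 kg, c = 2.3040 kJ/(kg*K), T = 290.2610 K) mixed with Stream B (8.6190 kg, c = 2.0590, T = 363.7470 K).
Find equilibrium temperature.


num = 12107.6147
den = 37.2199
Tf = 325.2992 K

325.2992 K


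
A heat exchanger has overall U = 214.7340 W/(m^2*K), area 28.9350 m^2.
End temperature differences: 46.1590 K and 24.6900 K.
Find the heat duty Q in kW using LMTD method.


LMTD = 34.3123 K
Q = 214.7340 * 28.9350 * 34.3123 = 213193.6995 W = 213.1937 kW

213.1937 kW


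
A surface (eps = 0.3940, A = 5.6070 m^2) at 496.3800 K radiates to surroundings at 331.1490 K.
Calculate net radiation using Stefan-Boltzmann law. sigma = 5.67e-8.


T^4 = 6.0710e+10
Tsurr^4 = 1.2025e+10
Q = 0.3940 * 5.67e-8 * 5.6070 * 4.8684e+10 = 6098.1619 W

6098.1619 W


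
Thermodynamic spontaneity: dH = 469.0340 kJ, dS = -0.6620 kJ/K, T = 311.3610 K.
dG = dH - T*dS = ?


T*dS = 311.3610 * -0.6620 = -206.1210 kJ
dG = 469.0340 + 206.1210 = 675.1550 kJ (non-spontaneous)

dG = 675.1550 kJ, non-spontaneous


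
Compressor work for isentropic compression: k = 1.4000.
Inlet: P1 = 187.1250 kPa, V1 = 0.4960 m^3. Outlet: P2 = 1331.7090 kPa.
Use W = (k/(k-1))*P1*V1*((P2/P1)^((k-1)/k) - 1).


(k-1)/k = 0.2857
(P2/P1)^exp = 1.7519
W = 3.5000 * 187.1250 * 0.4960 * (1.7519 - 1) = 244.2521 kJ

244.2521 kJ


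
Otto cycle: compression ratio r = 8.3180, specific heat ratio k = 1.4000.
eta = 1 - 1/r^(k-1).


r^(k-1) = 2.3335
eta = 1 - 1/2.3335 = 0.5715 = 57.1459%

57.1459%


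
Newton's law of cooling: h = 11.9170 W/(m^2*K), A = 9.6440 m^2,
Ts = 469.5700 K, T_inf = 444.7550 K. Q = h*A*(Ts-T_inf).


dT = 24.8150 K
Q = 11.9170 * 9.6440 * 24.8150 = 2851.9271 W

2851.9271 W


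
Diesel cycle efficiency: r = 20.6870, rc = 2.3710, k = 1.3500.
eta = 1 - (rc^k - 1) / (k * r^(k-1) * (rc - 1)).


r^(k-1) = 2.8873
rc^k = 3.2074
eta = 0.5869 = 58.6931%

58.6931%


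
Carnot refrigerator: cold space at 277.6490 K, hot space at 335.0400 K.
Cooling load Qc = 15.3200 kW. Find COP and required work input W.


COP = 277.6490 / 57.3910 = 4.8378
W = 15.3200 / 4.8378 = 3.1667 kW

COP = 4.8378, W = 3.1667 kW


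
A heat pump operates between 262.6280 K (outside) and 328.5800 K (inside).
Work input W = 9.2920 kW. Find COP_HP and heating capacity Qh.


COP = 328.5800 / 65.9520 = 4.9821
Qh = 4.9821 * 9.2920 = 46.2937 kW

COP = 4.9821, Qh = 46.2937 kW


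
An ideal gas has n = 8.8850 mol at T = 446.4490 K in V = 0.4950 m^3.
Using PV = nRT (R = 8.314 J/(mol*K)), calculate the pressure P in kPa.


P = nRT/V = 8.8850 * 8.314 * 446.4490 / 0.4950
= 32979.1385 / 0.4950 = 66624.5223 Pa = 66.6245 kPa

66.6245 kPa


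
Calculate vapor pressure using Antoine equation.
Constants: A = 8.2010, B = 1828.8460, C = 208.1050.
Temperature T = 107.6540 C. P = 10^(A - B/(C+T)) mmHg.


C+T = 315.7590
B/(C+T) = 5.7919
log10(P) = 8.2010 - 5.7919 = 2.4091
P = 10^2.4091 = 256.5048 mmHg

256.5048 mmHg


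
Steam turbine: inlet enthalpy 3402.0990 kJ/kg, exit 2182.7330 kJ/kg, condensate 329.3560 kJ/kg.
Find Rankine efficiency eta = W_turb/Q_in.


W = 1219.3660 kJ/kg
Q_in = 3072.7430 kJ/kg
eta = 0.3968 = 39.6833%

eta = 39.6833%


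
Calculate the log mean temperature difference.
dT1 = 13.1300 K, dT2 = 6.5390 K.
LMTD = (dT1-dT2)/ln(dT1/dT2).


dT1/dT2 = 2.0080
ln(dT1/dT2) = 0.6971
LMTD = 6.5910 / 0.6971 = 9.4547 K

9.4547 K


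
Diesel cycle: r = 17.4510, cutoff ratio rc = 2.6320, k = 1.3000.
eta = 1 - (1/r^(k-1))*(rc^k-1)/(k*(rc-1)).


r^(k-1) = 2.3580
rc^k = 3.5186
eta = 0.4966 = 49.6555%

49.6555%


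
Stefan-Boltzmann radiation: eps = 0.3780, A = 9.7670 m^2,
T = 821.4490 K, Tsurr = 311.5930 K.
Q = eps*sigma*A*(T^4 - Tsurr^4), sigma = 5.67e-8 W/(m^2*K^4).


T^4 = 4.5533e+11
Tsurr^4 = 9.4265e+09
Q = 0.3780 * 5.67e-8 * 9.7670 * 4.4590e+11 = 93341.1175 W

93341.1175 W


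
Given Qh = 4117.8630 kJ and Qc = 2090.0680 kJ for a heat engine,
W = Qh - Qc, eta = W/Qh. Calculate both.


W = 4117.8630 - 2090.0680 = 2027.7950 kJ
eta = 2027.7950 / 4117.8630 = 0.4924 = 49.2439%

W = 2027.7950 kJ, eta = 49.2439%


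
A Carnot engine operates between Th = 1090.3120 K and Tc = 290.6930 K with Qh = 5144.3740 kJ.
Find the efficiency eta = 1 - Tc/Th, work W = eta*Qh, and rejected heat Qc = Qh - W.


eta = 1 - 290.6930/1090.3120 = 0.7334
W = 0.7334 * 5144.3740 = 3772.8092 kJ
Qc = 5144.3740 - 3772.8092 = 1371.5648 kJ

eta = 73.3385%, W = 3772.8092 kJ, Qc = 1371.5648 kJ


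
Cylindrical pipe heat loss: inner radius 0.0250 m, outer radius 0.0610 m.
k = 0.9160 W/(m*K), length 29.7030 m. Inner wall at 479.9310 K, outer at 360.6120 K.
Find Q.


dT = 119.3190 K
ln(ro/ri) = 0.8920
Q = 2*pi*0.9160*29.7030*119.3190 / 0.8920 = 22867.6408 W

22867.6408 W


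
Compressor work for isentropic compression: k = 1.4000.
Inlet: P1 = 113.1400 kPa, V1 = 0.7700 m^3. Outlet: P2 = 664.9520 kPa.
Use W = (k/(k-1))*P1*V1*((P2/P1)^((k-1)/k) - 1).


(k-1)/k = 0.2857
(P2/P1)^exp = 1.6587
W = 3.5000 * 113.1400 * 0.7700 * (1.6587 - 1) = 200.8413 kJ

200.8413 kJ


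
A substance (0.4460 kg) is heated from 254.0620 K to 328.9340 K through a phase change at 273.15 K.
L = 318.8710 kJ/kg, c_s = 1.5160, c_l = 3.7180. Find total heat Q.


Q1 (sensible, solid) = 0.4460 * 1.5160 * 19.0880 = 12.9061 kJ
Q2 (latent) = 0.4460 * 318.8710 = 142.2165 kJ
Q3 (sensible, liquid) = 0.4460 * 3.7180 * 55.7840 = 92.5026 kJ
Q_total = 247.6251 kJ

247.6251 kJ


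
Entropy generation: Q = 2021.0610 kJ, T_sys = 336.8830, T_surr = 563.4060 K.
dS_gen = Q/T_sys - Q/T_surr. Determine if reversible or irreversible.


dS_sys = 2021.0610/336.8830 = 5.9993 kJ/K
dS_surr = -2021.0610/563.4060 = -3.5872 kJ/K
dS_gen = 5.9993 - 3.5872 = 2.4121 kJ/K (irreversible)

dS_gen = 2.4121 kJ/K, irreversible


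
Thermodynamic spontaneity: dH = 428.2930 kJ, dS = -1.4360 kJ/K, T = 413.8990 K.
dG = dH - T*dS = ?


T*dS = 413.8990 * -1.4360 = -594.3590 kJ
dG = 428.2930 + 594.3590 = 1022.6520 kJ (non-spontaneous)

dG = 1022.6520 kJ, non-spontaneous


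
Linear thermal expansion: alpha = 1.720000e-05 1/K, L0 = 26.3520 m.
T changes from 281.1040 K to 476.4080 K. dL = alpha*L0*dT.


dT = 195.3040 K
dL = 1.720000e-05 * 26.3520 * 195.3040 = 0.088522 m
L_final = 26.440522 m

dL = 0.088522 m


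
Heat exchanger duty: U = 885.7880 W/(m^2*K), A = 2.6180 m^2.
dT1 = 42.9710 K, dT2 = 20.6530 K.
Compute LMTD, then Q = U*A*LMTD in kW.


LMTD = 30.4614 K
Q = 885.7880 * 2.6180 * 30.4614 = 70639.7791 W = 70.6398 kW

70.6398 kW


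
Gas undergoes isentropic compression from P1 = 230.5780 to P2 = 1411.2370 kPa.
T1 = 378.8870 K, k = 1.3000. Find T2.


(k-1)/k = 0.2308
(P2/P1)^exp = 1.5190
T2 = 378.8870 * 1.5190 = 575.5391 K

575.5391 K


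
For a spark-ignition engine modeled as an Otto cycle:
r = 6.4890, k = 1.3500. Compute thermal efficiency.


r^(k-1) = 1.9243
eta = 1 - 1/1.9243 = 0.4803 = 48.0318%

48.0318%


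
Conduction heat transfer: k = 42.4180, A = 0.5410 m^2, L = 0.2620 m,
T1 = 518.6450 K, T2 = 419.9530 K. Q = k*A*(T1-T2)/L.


dT = 98.6920 K
Q = 42.4180 * 0.5410 * 98.6920 / 0.2620 = 8644.2658 W

8644.2658 W


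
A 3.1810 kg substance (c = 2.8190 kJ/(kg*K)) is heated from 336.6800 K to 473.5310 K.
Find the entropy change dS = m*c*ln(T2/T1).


T2/T1 = 1.4065
ln(T2/T1) = 0.3411
dS = 3.1810 * 2.8190 * 0.3411 = 3.0586 kJ/K

3.0586 kJ/K


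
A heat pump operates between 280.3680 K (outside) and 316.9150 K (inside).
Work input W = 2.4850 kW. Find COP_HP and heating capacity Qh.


COP = 316.9150 / 36.5470 = 8.6714
Qh = 8.6714 * 2.4850 = 21.5485 kW

COP = 8.6714, Qh = 21.5485 kW


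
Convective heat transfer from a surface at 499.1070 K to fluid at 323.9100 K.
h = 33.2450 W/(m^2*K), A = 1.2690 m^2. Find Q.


dT = 175.1970 K
Q = 33.2450 * 1.2690 * 175.1970 = 7391.1944 W

7391.1944 W


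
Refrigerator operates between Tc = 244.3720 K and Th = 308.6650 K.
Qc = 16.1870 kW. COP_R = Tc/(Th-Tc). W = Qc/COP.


COP = 244.3720 / 64.2930 = 3.8009
W = 16.1870 / 3.8009 = 4.2587 kW

COP = 3.8009, W = 4.2587 kW


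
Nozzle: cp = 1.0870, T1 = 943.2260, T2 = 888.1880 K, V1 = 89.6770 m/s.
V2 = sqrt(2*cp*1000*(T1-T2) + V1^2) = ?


dT = 55.0380 K
2*cp*1000*dT = 119652.6120
V1^2 = 8041.9643
V2 = sqrt(127694.5763) = 357.3438 m/s

357.3438 m/s


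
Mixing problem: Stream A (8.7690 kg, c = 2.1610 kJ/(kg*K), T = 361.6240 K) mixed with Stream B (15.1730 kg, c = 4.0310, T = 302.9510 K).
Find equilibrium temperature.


num = 25381.9048
den = 80.1122
Tf = 316.8296 K

316.8296 K


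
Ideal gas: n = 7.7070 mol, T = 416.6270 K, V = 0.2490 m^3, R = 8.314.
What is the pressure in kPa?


P = nRT/V = 7.7070 * 8.314 * 416.6270 / 0.2490
= 26695.7908 / 0.2490 = 107212.0113 Pa = 107.2120 kPa

107.2120 kPa


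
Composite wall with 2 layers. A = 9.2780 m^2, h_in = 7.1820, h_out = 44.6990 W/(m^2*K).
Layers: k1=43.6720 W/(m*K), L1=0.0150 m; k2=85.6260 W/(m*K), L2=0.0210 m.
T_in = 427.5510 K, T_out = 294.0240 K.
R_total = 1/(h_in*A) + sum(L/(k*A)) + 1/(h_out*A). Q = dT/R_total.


R_conv_in = 1/(7.1820*9.2780) = 0.0150
R_1 = 0.0150/(43.6720*9.2780) = 3.7020e-05
R_2 = 0.0210/(85.6260*9.2780) = 2.6434e-05
R_conv_out = 1/(44.6990*9.2780) = 0.0024
R_total = 0.0175 K/W
Q = 133.5270 / 0.0175 = 7637.9906 W

R_total = 0.0175 K/W, Q = 7637.9906 W


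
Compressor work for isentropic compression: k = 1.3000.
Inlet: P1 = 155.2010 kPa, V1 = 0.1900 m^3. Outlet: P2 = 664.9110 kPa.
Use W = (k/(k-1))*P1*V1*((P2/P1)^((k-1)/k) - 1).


(k-1)/k = 0.2308
(P2/P1)^exp = 1.3990
W = 4.3333 * 155.2010 * 0.1900 * (1.3990 - 1) = 50.9843 kJ

50.9843 kJ


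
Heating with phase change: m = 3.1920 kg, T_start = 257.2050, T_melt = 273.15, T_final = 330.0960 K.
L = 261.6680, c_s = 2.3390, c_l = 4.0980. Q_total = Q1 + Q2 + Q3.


Q1 (sensible, solid) = 3.1920 * 2.3390 * 15.9450 = 119.0468 kJ
Q2 (latent) = 3.1920 * 261.6680 = 835.2443 kJ
Q3 (sensible, liquid) = 3.1920 * 4.0980 * 56.9460 = 744.9001 kJ
Q_total = 1699.1912 kJ

1699.1912 kJ


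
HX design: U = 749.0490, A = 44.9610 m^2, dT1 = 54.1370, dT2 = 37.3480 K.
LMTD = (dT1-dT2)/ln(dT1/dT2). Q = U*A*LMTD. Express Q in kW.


LMTD = 45.2243 K
Q = 749.0490 * 44.9610 * 45.2243 = 1523063.4667 W = 1523.0635 kW

1523.0635 kW


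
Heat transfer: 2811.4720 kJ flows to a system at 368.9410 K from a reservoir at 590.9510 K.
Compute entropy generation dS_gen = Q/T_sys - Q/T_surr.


dS_sys = 2811.4720/368.9410 = 7.6204 kJ/K
dS_surr = -2811.4720/590.9510 = -4.7575 kJ/K
dS_gen = 7.6204 - 4.7575 = 2.8628 kJ/K (irreversible)

dS_gen = 2.8628 kJ/K, irreversible


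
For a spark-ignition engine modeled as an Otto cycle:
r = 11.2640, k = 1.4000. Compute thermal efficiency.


r^(k-1) = 2.6344
eta = 1 - 1/2.6344 = 0.6204 = 62.0403%

62.0403%


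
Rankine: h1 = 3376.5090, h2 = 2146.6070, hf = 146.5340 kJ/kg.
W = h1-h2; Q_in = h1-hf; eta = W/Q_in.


W = 1229.9020 kJ/kg
Q_in = 3229.9750 kJ/kg
eta = 0.3808 = 38.0778%

eta = 38.0778%


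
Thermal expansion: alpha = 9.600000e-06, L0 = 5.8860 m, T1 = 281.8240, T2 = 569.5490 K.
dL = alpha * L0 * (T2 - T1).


dT = 287.7250 K
dL = 9.600000e-06 * 5.8860 * 287.7250 = 0.016258 m
L_final = 5.902258 m

dL = 0.016258 m


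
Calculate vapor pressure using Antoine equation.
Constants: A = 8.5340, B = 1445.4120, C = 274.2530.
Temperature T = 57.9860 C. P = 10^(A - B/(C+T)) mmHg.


C+T = 332.2390
B/(C+T) = 4.3505
log10(P) = 8.5340 - 4.3505 = 4.1835
P = 10^4.1835 = 15257.4251 mmHg

15257.4251 mmHg


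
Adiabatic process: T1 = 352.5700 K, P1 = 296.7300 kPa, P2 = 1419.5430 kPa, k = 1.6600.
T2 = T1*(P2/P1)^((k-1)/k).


(k-1)/k = 0.3976
(P2/P1)^exp = 1.8633
T2 = 352.5700 * 1.8633 = 656.9346 K

656.9346 K


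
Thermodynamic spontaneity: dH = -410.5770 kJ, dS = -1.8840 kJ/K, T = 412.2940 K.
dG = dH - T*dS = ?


T*dS = 412.2940 * -1.8840 = -776.7619 kJ
dG = -410.5770 + 776.7619 = 366.1849 kJ (non-spontaneous)

dG = 366.1849 kJ, non-spontaneous


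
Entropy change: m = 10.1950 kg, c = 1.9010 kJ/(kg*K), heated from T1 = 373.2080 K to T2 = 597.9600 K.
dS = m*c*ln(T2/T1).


T2/T1 = 1.6022
ln(T2/T1) = 0.4714
dS = 10.1950 * 1.9010 * 0.4714 = 9.1358 kJ/K

9.1358 kJ/K


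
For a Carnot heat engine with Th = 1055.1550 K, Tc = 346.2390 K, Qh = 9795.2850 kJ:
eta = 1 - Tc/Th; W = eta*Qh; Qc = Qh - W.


eta = 1 - 346.2390/1055.1550 = 0.6719
W = 0.6719 * 9795.2850 = 6581.0561 kJ
Qc = 9795.2850 - 6581.0561 = 3214.2289 kJ

eta = 67.1860%, W = 6581.0561 kJ, Qc = 3214.2289 kJ


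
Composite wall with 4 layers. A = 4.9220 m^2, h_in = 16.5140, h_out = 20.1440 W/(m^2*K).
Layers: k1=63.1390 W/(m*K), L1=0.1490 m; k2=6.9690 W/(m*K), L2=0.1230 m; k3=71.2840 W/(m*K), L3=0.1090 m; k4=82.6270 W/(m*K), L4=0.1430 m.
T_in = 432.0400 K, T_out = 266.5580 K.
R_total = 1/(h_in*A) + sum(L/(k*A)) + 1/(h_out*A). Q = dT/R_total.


R_conv_in = 1/(16.5140*4.9220) = 0.0123
R_1 = 0.1490/(63.1390*4.9220) = 0.0005
R_2 = 0.1230/(6.9690*4.9220) = 0.0036
R_3 = 0.1090/(71.2840*4.9220) = 0.0003
R_4 = 0.1430/(82.6270*4.9220) = 0.0004
R_conv_out = 1/(20.1440*4.9220) = 0.0101
R_total = 0.0271 K/W
Q = 165.4820 / 0.0271 = 6102.6738 W

R_total = 0.0271 K/W, Q = 6102.6738 W


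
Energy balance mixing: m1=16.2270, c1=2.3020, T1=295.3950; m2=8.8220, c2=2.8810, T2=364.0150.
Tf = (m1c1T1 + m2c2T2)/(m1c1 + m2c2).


num = 20286.2200
den = 62.7707
Tf = 323.1796 K

323.1796 K


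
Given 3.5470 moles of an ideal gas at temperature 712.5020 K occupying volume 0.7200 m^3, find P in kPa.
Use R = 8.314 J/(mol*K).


P = nRT/V = 3.5470 * 8.314 * 712.5020 / 0.7200
= 21011.5116 / 0.7200 = 29182.6549 Pa = 29.1827 kPa

29.1827 kPa


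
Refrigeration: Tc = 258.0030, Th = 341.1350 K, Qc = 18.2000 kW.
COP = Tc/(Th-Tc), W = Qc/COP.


COP = 258.0030 / 83.1320 = 3.1035
W = 18.2000 / 3.1035 = 5.8643 kW

COP = 3.1035, W = 5.8643 kW


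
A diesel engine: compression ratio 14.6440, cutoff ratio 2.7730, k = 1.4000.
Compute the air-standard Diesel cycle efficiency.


r^(k-1) = 2.9259
rc^k = 4.1699
eta = 0.5635 = 56.3534%

56.3534%


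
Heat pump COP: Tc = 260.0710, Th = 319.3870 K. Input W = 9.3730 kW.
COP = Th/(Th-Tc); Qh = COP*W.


COP = 319.3870 / 59.3160 = 5.3845
Qh = 5.3845 * 9.3730 = 50.4689 kW

COP = 5.3845, Qh = 50.4689 kW


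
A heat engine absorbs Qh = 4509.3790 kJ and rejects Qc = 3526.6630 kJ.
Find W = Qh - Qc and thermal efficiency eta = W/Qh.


W = 4509.3790 - 3526.6630 = 982.7160 kJ
eta = 982.7160 / 4509.3790 = 0.2179 = 21.7927%

W = 982.7160 kJ, eta = 21.7927%


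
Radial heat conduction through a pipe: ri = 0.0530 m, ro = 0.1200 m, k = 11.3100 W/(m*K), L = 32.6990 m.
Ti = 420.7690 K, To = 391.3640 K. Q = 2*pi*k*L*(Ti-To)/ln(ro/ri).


dT = 29.4050 K
ln(ro/ri) = 0.8172
Q = 2*pi*11.3100*32.6990*29.4050 / 0.8172 = 83612.2405 W

83612.2405 W


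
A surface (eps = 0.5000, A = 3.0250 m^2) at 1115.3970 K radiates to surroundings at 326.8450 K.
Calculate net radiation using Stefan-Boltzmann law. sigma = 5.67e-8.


T^4 = 1.5478e+12
Tsurr^4 = 1.1412e+10
Q = 0.5000 * 5.67e-8 * 3.0250 * 1.5364e+12 = 131759.6327 W

131759.6327 W


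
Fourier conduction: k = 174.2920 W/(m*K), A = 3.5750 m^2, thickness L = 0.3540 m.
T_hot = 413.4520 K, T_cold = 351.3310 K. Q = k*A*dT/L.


dT = 62.1210 K
Q = 174.2920 * 3.5750 * 62.1210 / 0.3540 = 109342.4185 W

109342.4185 W


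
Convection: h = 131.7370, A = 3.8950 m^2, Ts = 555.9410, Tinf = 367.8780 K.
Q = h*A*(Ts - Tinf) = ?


dT = 188.0630 K
Q = 131.7370 * 3.8950 * 188.0630 = 96498.0619 W

96498.0619 W


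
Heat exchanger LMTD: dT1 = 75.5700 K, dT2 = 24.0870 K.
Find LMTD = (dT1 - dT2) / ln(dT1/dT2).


dT1/dT2 = 3.1374
ln(dT1/dT2) = 1.1434
LMTD = 51.4830 / 1.1434 = 45.0267 K

45.0267 K


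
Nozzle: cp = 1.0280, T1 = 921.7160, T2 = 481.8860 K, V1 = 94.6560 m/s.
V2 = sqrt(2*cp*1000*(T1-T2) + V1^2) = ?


dT = 439.8300 K
2*cp*1000*dT = 904290.4800
V1^2 = 8959.7583
V2 = sqrt(913250.2383) = 955.6413 m/s

955.6413 m/s


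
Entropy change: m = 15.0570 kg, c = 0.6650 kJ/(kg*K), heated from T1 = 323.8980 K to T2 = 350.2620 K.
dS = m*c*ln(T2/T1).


T2/T1 = 1.0814
ln(T2/T1) = 0.0783
dS = 15.0570 * 0.6650 * 0.0783 = 0.7835 kJ/K

0.7835 kJ/K


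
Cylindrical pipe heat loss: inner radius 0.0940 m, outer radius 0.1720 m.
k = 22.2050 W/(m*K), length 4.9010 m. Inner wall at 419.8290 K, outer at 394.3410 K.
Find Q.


dT = 25.4880 K
ln(ro/ri) = 0.6042
Q = 2*pi*22.2050*4.9010*25.4880 / 0.6042 = 28845.0041 W

28845.0041 W


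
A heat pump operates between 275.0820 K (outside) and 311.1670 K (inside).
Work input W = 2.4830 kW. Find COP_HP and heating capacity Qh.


COP = 311.1670 / 36.0850 = 8.6232
Qh = 8.6232 * 2.4830 = 21.4113 kW

COP = 8.6232, Qh = 21.4113 kW


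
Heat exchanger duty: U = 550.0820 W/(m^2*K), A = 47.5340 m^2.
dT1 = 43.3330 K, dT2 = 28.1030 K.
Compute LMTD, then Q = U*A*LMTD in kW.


LMTD = 35.1701 K
Q = 550.0820 * 47.5340 * 35.1701 = 919613.9556 W = 919.6140 kW

919.6140 kW


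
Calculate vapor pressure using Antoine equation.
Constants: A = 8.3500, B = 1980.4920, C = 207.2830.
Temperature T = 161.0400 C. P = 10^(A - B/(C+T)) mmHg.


C+T = 368.3230
B/(C+T) = 5.3771
log10(P) = 8.3500 - 5.3771 = 2.9729
P = 10^2.9729 = 939.6104 mmHg

939.6104 mmHg


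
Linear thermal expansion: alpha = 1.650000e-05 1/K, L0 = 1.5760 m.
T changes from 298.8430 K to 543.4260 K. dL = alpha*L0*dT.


dT = 244.5830 K
dL = 1.650000e-05 * 1.5760 * 244.5830 = 0.006360 m
L_final = 1.582360 m

dL = 0.006360 m


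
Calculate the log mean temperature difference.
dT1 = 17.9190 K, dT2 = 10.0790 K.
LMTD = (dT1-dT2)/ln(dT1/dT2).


dT1/dT2 = 1.7779
ln(dT1/dT2) = 0.5754
LMTD = 7.8400 / 0.5754 = 13.6251 K

13.6251 K


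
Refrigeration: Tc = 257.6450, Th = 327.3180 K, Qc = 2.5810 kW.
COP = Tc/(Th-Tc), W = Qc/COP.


COP = 257.6450 / 69.6730 = 3.6979
W = 2.5810 / 3.6979 = 0.6980 kW

COP = 3.6979, W = 0.6980 kW


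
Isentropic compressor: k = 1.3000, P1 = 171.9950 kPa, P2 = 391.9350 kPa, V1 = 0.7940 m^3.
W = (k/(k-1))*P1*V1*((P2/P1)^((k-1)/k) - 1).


(k-1)/k = 0.2308
(P2/P1)^exp = 1.2093
W = 4.3333 * 171.9950 * 0.7940 * (1.2093 - 1) = 123.8783 kJ

123.8783 kJ


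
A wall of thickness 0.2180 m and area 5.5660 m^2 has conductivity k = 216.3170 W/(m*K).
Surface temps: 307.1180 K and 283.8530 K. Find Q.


dT = 23.2650 K
Q = 216.3170 * 5.5660 * 23.2650 / 0.2180 = 128493.2804 W

128493.2804 W


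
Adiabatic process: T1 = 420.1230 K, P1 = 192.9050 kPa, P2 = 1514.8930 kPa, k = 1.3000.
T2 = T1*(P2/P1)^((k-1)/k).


(k-1)/k = 0.2308
(P2/P1)^exp = 1.6090
T2 = 420.1230 * 1.6090 = 675.9644 K

675.9644 K


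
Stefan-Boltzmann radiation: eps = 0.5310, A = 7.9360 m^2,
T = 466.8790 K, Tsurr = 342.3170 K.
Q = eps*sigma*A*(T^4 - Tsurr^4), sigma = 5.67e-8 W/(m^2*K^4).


T^4 = 4.7514e+10
Tsurr^4 = 1.3731e+10
Q = 0.5310 * 5.67e-8 * 7.9360 * 3.3782e+10 = 8071.7321 W

8071.7321 W


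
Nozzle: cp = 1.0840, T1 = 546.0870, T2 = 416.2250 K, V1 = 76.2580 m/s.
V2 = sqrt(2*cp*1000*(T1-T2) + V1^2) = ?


dT = 129.8620 K
2*cp*1000*dT = 281540.8160
V1^2 = 5815.2826
V2 = sqrt(287356.0986) = 536.0561 m/s

536.0561 m/s


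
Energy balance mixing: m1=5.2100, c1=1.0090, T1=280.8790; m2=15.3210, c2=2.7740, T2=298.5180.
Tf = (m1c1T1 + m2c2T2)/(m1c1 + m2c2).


num = 14163.7005
den = 47.7573
Tf = 296.5764 K

296.5764 K


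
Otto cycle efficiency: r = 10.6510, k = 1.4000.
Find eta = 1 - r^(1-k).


r^(k-1) = 2.5761
eta = 1 - 1/2.5761 = 0.6118 = 61.1810%

61.1810%


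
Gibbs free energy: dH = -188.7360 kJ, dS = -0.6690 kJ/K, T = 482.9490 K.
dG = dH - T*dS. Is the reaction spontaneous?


T*dS = 482.9490 * -0.6690 = -323.0929 kJ
dG = -188.7360 + 323.0929 = 134.3569 kJ (non-spontaneous)

dG = 134.3569 kJ, non-spontaneous


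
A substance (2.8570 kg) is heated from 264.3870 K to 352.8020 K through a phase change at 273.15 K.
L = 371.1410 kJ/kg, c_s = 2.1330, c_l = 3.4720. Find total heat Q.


Q1 (sensible, solid) = 2.8570 * 2.1330 * 8.7630 = 53.4016 kJ
Q2 (latent) = 2.8570 * 371.1410 = 1060.3498 kJ
Q3 (sensible, liquid) = 2.8570 * 3.4720 * 79.6520 = 790.1083 kJ
Q_total = 1903.8597 kJ

1903.8597 kJ


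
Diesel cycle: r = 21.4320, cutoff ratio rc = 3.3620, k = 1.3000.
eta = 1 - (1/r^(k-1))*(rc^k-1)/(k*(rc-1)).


r^(k-1) = 2.5079
rc^k = 4.8370
eta = 0.5017 = 50.1746%

50.1746%


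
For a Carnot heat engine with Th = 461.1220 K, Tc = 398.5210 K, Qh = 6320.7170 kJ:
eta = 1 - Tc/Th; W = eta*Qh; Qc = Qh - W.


eta = 1 - 398.5210/461.1220 = 0.1358
W = 0.1358 * 6320.7170 = 858.0879 kJ
Qc = 6320.7170 - 858.0879 = 5462.6291 kJ

eta = 13.5758%, W = 858.0879 kJ, Qc = 5462.6291 kJ


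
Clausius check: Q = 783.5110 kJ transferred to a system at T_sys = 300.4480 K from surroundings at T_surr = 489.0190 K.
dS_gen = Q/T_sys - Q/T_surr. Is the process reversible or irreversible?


dS_sys = 783.5110/300.4480 = 2.6078 kJ/K
dS_surr = -783.5110/489.0190 = -1.6022 kJ/K
dS_gen = 2.6078 - 1.6022 = 1.0056 kJ/K (irreversible)

dS_gen = 1.0056 kJ/K, irreversible


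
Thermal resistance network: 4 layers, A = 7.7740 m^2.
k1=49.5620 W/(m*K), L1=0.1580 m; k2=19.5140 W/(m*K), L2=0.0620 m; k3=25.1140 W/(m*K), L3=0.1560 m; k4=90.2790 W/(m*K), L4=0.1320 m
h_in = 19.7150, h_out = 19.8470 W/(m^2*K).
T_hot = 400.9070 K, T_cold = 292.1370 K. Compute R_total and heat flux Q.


R_conv_in = 1/(19.7150*7.7740) = 0.0065
R_1 = 0.1580/(49.5620*7.7740) = 0.0004
R_2 = 0.0620/(19.5140*7.7740) = 0.0004
R_3 = 0.1560/(25.1140*7.7740) = 0.0008
R_4 = 0.1320/(90.2790*7.7740) = 0.0002
R_conv_out = 1/(19.8470*7.7740) = 0.0065
R_total = 0.0148 K/W
Q = 108.7700 / 0.0148 = 7343.4530 W

R_total = 0.0148 K/W, Q = 7343.4530 W


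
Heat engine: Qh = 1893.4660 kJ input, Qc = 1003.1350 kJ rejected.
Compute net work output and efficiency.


W = 1893.4660 - 1003.1350 = 890.3310 kJ
eta = 890.3310 / 1893.4660 = 0.4702 = 47.0212%

W = 890.3310 kJ, eta = 47.0212%


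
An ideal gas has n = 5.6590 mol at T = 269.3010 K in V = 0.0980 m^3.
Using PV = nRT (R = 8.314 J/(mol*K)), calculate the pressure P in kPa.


P = nRT/V = 5.6590 * 8.314 * 269.3010 / 0.0980
= 12670.3228 / 0.0980 = 129289.0084 Pa = 129.2890 kPa

129.2890 kPa


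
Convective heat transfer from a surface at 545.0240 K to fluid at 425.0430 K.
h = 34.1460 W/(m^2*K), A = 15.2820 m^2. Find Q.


dT = 119.9810 K
Q = 34.1460 * 15.2820 * 119.9810 = 62608.3861 W

62608.3861 W


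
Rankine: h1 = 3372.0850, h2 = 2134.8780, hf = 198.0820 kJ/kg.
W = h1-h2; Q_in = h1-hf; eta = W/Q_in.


W = 1237.2070 kJ/kg
Q_in = 3174.0030 kJ/kg
eta = 0.3898 = 38.9794%

eta = 38.9794%


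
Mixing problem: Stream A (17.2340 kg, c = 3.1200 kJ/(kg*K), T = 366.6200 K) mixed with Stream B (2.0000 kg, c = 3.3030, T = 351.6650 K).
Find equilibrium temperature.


num = 22036.2857
den = 60.3761
Tf = 364.9837 K

364.9837 K


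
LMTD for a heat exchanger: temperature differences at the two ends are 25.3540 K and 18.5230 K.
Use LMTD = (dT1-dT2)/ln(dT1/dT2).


dT1/dT2 = 1.3688
ln(dT1/dT2) = 0.3139
LMTD = 6.8310 / 0.3139 = 21.7601 K

21.7601 K
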